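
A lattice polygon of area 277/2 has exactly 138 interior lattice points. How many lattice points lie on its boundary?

Pick's theorem gives A = I + B/2 − 1, so B = 2(A − I + 1) = 2(277/2 − 138 + 1) = 3.

3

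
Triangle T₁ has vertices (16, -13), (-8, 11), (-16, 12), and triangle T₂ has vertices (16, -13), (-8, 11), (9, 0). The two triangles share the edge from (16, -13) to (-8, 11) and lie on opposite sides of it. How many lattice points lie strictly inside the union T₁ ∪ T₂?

155

The union is the simple quadrilateral with vertices (16, -13), (-16, 12), (-8, 11), (9, 0) in order.
By the shoelace formula, twice the signed area is |(16·12 − (-16)·(-13)) + ((-16)·11 − (-8)·12) + ((-8)·0 − 9·11) + (9·(-13) − 16·0)| = 312, so the area is 156.
Summing gcd(|Δx|,|Δy|) over the edges gives the boundary count: gcd(32,25) + gcd(8,1) + gcd(17,11) + gcd(7,13) = 1+1+1+1 = 4.
By Pick's theorem I = A − B/2 + 1 = 156 − 4/2 + 1 = 155.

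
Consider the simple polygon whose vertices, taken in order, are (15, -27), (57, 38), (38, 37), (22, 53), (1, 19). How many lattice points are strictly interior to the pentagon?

Using the shoelace formula, 2A = |(15·38 − 57·(-27)) + (57·37 − 38·38) + (38·53 − 22·37) + (22·19 − 1·53) + (1·(-27) − 15·19)| = 4027, so the area is 4027/2.
Along each edge there are gcd(|Δx|,|Δy|)+1 lattice points, so counting each shared vertex once the boundary has gcd(42,65) + gcd(19,1) + gcd(16,16) + gcd(21,34) + gcd(14,46) = 1+1+16+1+2 = 21.
Pick's theorem gives I = A − B/2 + 1 = 4027/2 − 21/2 + 1 = 2004.

2004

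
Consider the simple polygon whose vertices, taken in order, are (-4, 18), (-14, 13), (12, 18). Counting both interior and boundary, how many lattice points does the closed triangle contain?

Using the shoelace formula, 2A = |[(-4)·13 − (-14)·18] + [(-14)·18 − 12·13] + [12·18 − (-4)·18]| = 80, so the area is 40.
The number of boundary lattice points is Σ gcd(|Δx|,|Δy|) = gcd(10,5) + gcd(26,5) + gcd(16,0) = 5+1+16 = 22.
Pick's theorem gives I = A − B/2 + 1 = 40 − 22/2 + 1 = 30, so the closed region contains I + B = 30 + 22 = 52 lattice points.

52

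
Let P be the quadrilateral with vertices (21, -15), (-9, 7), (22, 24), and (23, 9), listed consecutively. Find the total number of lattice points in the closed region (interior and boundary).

By the shoelace formula, twice the signed area is |[21·7 − (-9)·(-15)] + [(-9)·24 − 22·7] + [22·9 − 23·24] + [23·(-15) − 21·9]| = 1246, so the area is 623.
The number of boundary lattice points is Σ gcd(|Δx|,|Δy|) = gcd(30,22) + gcd(31,17) + gcd(1,15) + gcd(2,24) = 2+1+1+2 = 6.
Pick's theorem gives I = A − B/2 + 1 = 623 − 6/2 + 1 = 621, so the closed region contains I + B = 621 + 6 = 627 lattice points.

627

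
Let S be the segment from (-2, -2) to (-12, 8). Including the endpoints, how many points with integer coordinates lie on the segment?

The number of lattice points on a segment between lattice points is gcd(|Δx|,|Δy|) + 1 = gcd(10,10) + 1 = 10 + 1 = 11.

11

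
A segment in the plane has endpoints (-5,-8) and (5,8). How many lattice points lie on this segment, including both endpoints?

The number of lattice points on a segment between lattice points is gcd(|Δx|,|Δy|) + 1 = gcd(10,16) + 1 = 2 + 1 = 3.

3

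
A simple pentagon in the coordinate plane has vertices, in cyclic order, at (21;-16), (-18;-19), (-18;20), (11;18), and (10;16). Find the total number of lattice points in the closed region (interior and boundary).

1240

By the shoelace formula, twice the signed area is |(21·(-19) − (-18)·(-16)) + ((-18)·20 − (-18)·(-19)) + ((-18)·18 − 11·20) + (11·16 − 10·18) + (10·(-16) − 21·16)| = 2433, so the area is 1216.5.
Summing gcd(|Δx|,|Δy|) over the edges gives the boundary count: gcd(39,3) + gcd(0,39) + gcd(29,2) + gcd(1,2) + gcd(11,32) = 3+39+1+1+1 = 45.
Pick's theorem gives I = A − B/2 + 1 = 1216.5 − 45/2 + 1 = 1195, so the closed region contains I + B = 1195 + 45 = 1240 lattice points.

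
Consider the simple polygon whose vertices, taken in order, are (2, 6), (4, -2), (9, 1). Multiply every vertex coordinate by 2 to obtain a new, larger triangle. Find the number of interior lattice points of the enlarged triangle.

The shoelace formula gives twice the area as |[2·(-2) − 4·6] + [4·1 − 9·(-2)] + [9·6 − 2·1]| = 46, so the area is 23.
The number of boundary lattice points is Σ gcd(|Δx|,|Δy|) = gcd(2,8) + gcd(5,3) + gcd(7,5) = 2+1+1 = 4.
Scaling by 2 multiplies the area by 2² = 4 (so the new area is 92) and multiplies the boundary lattice-point count by 2, giving 8.
By Pick's theorem, the interior count of the dilated polygon is 92 − 8/2 + 1 = 89.

89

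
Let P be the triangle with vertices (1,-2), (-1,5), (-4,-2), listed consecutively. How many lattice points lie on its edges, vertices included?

Along each edge there are gcd(|Δx|,|Δy|)+1 lattice points, so counting each shared vertex once the boundary has gcd(2,7) + gcd(3,7) + gcd(5,0) = 1+1+5 = 7.

7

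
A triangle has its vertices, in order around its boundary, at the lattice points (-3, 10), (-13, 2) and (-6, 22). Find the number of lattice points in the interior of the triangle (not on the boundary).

Using the shoelace formula, 2A = |[(-3)·2 − (-13)·10] + [(-13)·22 − (-6)·2] + [(-6)·10 − (-3)·22]| = 144, so the area is 72.
Summing gcd(|Δx|,|Δy|) over the edges gives the boundary count: gcd(10,8) + gcd(7,20) + gcd(3,12) = 2+1+3 = 6.
Pick's theorem gives I = A − B/2 + 1 = 72 − 6/2 + 1 = 70.

70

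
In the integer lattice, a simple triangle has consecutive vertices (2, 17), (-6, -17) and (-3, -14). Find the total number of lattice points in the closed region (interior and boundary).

43

The shoelace formula gives twice the area as |(2·(-17) − (-6)·17) + ((-6)·(-14) − (-3)·(-17)) + ((-3)·17 − 2·(-14))| = 78, so the area is 39.
Summing gcd(|Δx|,|Δy|) over the edges gives the boundary count: gcd(8,34) + gcd(3,3) + gcd(5,31) = 2+3+1 = 6.
Pick's theorem gives I = A − B/2 + 1 = 39 − 6/2 + 1 = 37, so the closed region contains I + B = 37 + 6 = 43 lattice points.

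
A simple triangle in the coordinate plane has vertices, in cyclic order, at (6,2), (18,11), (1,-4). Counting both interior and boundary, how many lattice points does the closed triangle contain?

The shoelace formula gives twice the area as |[6·11 − 18·2] + [18·(-4) − 1·11] + [1·2 − 6·(-4)]| = 27, so the area is 27/2.
Along each edge there are gcd(|Δx|,|Δy|)+1 lattice points, so counting each shared vertex once the boundary has gcd(12,9) + gcd(17,15) + gcd(5,6) = 3+1+1 = 5.
Pick's theorem gives I = A − B/2 + 1 = 27/2 − 5/2 + 1 = 12, so the closed region contains I + B = 12 + 5 = 17 lattice points.

17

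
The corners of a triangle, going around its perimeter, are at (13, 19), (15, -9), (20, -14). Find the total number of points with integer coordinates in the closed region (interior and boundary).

Using the shoelace formula, 2A = |[13·(-9) − 15·19] + [15·(-14) − 20·(-9)] + [20·19 − 13·(-14)]| = 130, so the area is 65.
The number of boundary lattice points is Σ gcd(|Δx|,|Δy|) = gcd(2,28) + gcd(5,5) + gcd(7,33) = 2+5+1 = 8.
Pick's theorem gives I = A − B/2 + 1 = 65 − 8/2 + 1 = 62, so the closed region contains I + B = 62 + 8 = 70 lattice points.

70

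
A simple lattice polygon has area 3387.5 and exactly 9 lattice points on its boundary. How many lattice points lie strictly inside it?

From Pick's theorem, I = A − B/2 + 1 = 3387.5 − 9/2 + 1 = 3384.

3384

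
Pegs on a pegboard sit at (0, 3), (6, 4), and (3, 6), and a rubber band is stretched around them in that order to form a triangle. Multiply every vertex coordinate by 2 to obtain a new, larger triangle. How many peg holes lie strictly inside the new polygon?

By the shoelace formula, twice the signed area is |[0·4 − 6·3] + [6·6 − 3·4] + [3·3 − 0·6]| = 15, so the area is 15/2.
Along each edge there are gcd(|Δx|,|Δy|)+1 lattice points, so counting each shared vertex once the boundary has gcd(6,1) + gcd(3,2) + gcd(3,3) = 1+1+3 = 5.
Scaling by 2 multiplies the area by 2² = 4 (so the new area is 30) and multiplies the boundary lattice-point count by 2, giving 10.
By Pick's theorem, the interior count of the dilated polygon is 30 − 10/2 + 1 = 26.

26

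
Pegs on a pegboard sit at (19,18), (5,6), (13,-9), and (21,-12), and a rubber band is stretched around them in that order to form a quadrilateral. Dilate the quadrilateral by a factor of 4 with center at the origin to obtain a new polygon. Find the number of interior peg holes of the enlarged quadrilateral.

4309

The shoelace formula gives twice the area as |(19·6 − 5·18) + (5·(-9) − 13·6) + (13·(-12) − 21·(-9)) + (21·18 − 19·(-12))| = 540, so the area is 270.
Summing gcd(|Δx|,|Δy|) over the edges gives the boundary count: gcd(14,12) + gcd(8,15) + gcd(8,3) + gcd(2,30) = 2+1+1+2 = 6.
Scaling by 4 multiplies the area by 4² = 16 (so the new area is 4320) and multiplies the boundary lattice-point count by 4, giving 24.
By Pick's theorem, the interior count of the dilated polygon is 4320 − 24/2 + 1 = 4309.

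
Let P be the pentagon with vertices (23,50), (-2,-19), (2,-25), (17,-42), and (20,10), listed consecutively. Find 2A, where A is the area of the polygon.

1872

The shoelace formula gives twice the area as |(23·(-19) − (-2)·50) + ((-2)·(-25) − 2·(-19)) + (2·(-42) − 17·(-25)) + (17·10 − 20·(-42)) + (20·50 − 23·10)| = 1872, so the area is 936.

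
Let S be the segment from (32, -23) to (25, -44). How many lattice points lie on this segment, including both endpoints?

8

The number of lattice points on a segment between lattice points is gcd(|Δx|,|Δy|) + 1 = gcd(7,21) + 1 = 7 + 1 = 8.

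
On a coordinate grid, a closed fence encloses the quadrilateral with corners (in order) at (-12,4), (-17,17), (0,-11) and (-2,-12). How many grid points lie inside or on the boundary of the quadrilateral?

65

The shoelace formula gives twice the area as |[(-12)·17 − (-17)·4] + [(-17)·(-11) − 0·17] + [0·(-12) − (-2)·(-11)] + [(-2)·4 − (-12)·(-12)]| = 123, so the area is 61.5.
Summing gcd(|Δx|,|Δy|) over the edges gives the boundary count: gcd(5,13) + gcd(17,28) + gcd(2,1) + gcd(10,16) = 1+1+1+2 = 5.
Pick's theorem gives I = A − B/2 + 1 = 61.5 − 5/2 + 1 = 60, so the closed region contains I + B = 60 + 5 = 65 lattice points.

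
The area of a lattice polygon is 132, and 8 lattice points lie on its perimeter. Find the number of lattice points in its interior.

From Pick's theorem, I = A − B/2 + 1 = 132 − 8/2 + 1 = 129.

129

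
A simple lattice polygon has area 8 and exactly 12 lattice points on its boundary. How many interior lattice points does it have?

3

Pick's theorem A = I + B/2 − 1 rearranges to I = A − B/2 + 1 = 8 − 12/2 + 1 = 3.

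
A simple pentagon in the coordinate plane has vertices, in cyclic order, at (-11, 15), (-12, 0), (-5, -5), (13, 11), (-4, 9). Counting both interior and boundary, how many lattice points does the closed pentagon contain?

229

Using the shoelace formula, 2A = |((-11)·0 − (-12)·15) + ((-12)·(-5) − (-5)·0) + ((-5)·11 − 13·(-5)) + (13·9 − (-4)·11) + ((-4)·15 − (-11)·9)| = 450, so the area is 225.
Summing gcd(|Δx|,|Δy|) over the edges gives the boundary count: gcd(1,15) + gcd(7,5) + gcd(18,16) + gcd(17,2) + gcd(7,6) = 1+1+2+1+1 = 6.
Pick's theorem gives I = A − B/2 + 1 = 225 − 6/2 + 1 = 223, so the closed region contains I + B = 223 + 6 = 229 lattice points.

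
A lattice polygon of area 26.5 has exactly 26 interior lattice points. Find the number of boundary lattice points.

3

Pick's theorem gives A = I + B/2 − 1, so B = 2(A − I + 1) = 2(26.5 − 26 + 1) = 3.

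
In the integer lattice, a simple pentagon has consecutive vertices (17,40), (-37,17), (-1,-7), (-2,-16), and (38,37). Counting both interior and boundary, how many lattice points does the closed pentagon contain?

By the shoelace formula, twice the signed area is |[17·17 − (-37)·40] + [(-37)·(-7) − (-1)·17] + [(-1)·(-16) − (-2)·(-7)] + [(-2)·37 − 38·(-16)] + [38·40 − 17·37]| = 3472, so the area is 1736.
Summing gcd(|Δx|,|Δy|) over the edges gives the boundary count: gcd(54,23) + gcd(36,24) + gcd(1,9) + gcd(40,53) + gcd(21,3) = 1+12+1+1+3 = 18.
Pick's theorem gives I = A − B/2 + 1 = 1736 − 18/2 + 1 = 1728, so the closed region contains I + B = 1728 + 18 = 1746 lattice points.

1746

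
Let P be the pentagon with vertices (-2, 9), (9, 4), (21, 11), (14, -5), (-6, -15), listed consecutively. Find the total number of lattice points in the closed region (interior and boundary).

338

The shoelace formula gives twice the area as |((-2)·4 − 9·9) + (9·11 − 21·4) + (21·(-5) − 14·11) + (14·(-15) − (-6)·(-5)) + ((-6)·9 − (-2)·(-15))| = 657, so the area is 328.5.
Summing gcd(|Δx|,|Δy|) over the edges gives the boundary count: gcd(11,5) + gcd(12,7) + gcd(7,16) + gcd(20,10) + gcd(4,24) = 1+1+1+10+4 = 17.
Pick's theorem gives I = A − B/2 + 1 = 328.5 − 17/2 + 1 = 321, so the closed region contains I + B = 321 + 17 = 338 lattice points.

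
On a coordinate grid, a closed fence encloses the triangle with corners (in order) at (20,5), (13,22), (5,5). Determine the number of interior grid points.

The shoelace formula gives twice the area as |(20·22 − 13·5) + (13·5 − 5·22) + (5·5 − 20·5)| = 255, so the area is 255/2.
Along each edge there are gcd(|Δx|,|Δy|)+1 lattice points, so counting each shared vertex once the boundary has gcd(7,17) + gcd(8,17) + gcd(15,0) = 1+1+15 = 17.
Pick's theorem gives I = A − B/2 + 1 = 255/2 − 17/2 + 1 = 120.

120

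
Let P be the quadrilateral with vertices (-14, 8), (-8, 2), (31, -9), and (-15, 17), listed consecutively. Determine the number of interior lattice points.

By the shoelace formula, twice the signed area is |((-14)·2 − (-8)·8) + ((-8)·(-9) − 31·2) + (31·17 − (-15)·(-9)) + ((-15)·8 − (-14)·17)| = 556, so the area is 278.
Summing gcd(|Δx|,|Δy|) over the edges gives the boundary count: gcd(6,6) + gcd(39,11) + gcd(46,26) + gcd(1,9) = 6+1+2+1 = 10.
By Pick's theorem A = I + B/2 − 1, so I = 278 − 10/2 + 1 = 274.

274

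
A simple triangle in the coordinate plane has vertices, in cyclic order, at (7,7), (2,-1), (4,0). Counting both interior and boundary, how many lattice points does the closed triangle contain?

8

Using the shoelace formula, 2A = |(7·(-1) − 2·7) + (2·0 − 4·(-1)) + (4·7 − 7·0)| = 11, so the area is 5.5.
Summing gcd(|Δx|,|Δy|) over the edges gives the boundary count: gcd(5,8) + gcd(2,1) + gcd(3,7) = 1+1+1 = 3.
Pick's theorem gives I = A − B/2 + 1 = 5.5 − 3/2 + 1 = 5, so the closed region contains I + B = 5 + 3 = 8 lattice points.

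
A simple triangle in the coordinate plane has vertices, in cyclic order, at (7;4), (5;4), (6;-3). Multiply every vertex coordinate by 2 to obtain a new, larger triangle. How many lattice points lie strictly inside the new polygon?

By the shoelace formula, twice the signed area is |[7·4 − 5·4] + [5·(-3) − 6·4] + [6·4 − 7·(-3)]| = 14, so the area is 7.
The number of boundary lattice points is Σ gcd(|Δx|,|Δy|) = gcd(2,0) + gcd(1,7) + gcd(1,7) = 2+1+1 = 4.
Scaling by 2 multiplies the area by 2² = 4 (so the new area is 28) and multiplies the boundary lattice-point count by 2, giving 8.
By Pick's theorem, the interior count of the dilated polygon is 28 − 8/2 + 1 = 25.

25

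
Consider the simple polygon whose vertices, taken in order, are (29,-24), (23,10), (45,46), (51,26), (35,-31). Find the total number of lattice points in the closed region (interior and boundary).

1084

By the shoelace formula, twice the signed area is |(29·10 − 23·(-24)) + (23·46 − 45·10) + (45·26 − 51·46) + (51·(-31) − 35·26) + (35·(-24) − 29·(-31))| = 2158, so the area is 1079.
The number of boundary lattice points is Σ gcd(|Δx|,|Δy|) = gcd(6,34) + gcd(22,36) + gcd(6,20) + gcd(16,57) + gcd(6,7) = 2+2+2+1+1 = 8.
Pick's theorem gives I = A − B/2 + 1 = 1079 − 8/2 + 1 = 1076, so the closed region contains I + B = 1076 + 8 = 1084 lattice points.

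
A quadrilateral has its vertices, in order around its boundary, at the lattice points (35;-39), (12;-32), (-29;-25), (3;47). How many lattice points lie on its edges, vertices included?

The number of boundary lattice points is Σ gcd(|Δx|,|Δy|) = gcd(23,7) + gcd(41,7) + gcd(32,72) + gcd(32,86) = 1+1+8+2 = 12.

12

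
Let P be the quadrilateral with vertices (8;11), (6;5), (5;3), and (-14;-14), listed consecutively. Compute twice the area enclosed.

By the shoelace formula, twice the signed area is |(8·5 − 6·11) + (6·3 − 5·5) + (5·(-14) − (-14)·3) + ((-14)·11 − 8·(-14))| = 103, so the area is 103/2.

103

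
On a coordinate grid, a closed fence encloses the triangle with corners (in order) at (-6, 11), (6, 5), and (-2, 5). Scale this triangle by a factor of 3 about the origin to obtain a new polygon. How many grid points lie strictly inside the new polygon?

Using the shoelace formula, 2A = |((-6)·5 − 6·11) + (6·5 − (-2)·5) + ((-2)·11 − (-6)·5)| = 48, so the area is 24.
Summing gcd(|Δx|,|Δy|) over the edges gives the boundary count: gcd(12,6) + gcd(8,0) + gcd(4,6) = 6+8+2 = 16.
Scaling by 3 multiplies the area by 3² = 9 (so the new area is 216) and multiplies the boundary lattice-point count by 3, giving 48.
By Pick's theorem, the interior count of the dilated polygon is 216 − 48/2 + 1 = 193.

193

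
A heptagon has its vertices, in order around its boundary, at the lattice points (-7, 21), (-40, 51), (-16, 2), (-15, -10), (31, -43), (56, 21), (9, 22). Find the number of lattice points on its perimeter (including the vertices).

9

Summing gcd(|Δx|,|Δy|) over the edges gives the boundary count: gcd(33,30) + gcd(24,49) + gcd(1,12) + gcd(46,33) + gcd(25,64) + gcd(47,1) + gcd(16,1) = 3+1+1+1+1+1+1 = 9.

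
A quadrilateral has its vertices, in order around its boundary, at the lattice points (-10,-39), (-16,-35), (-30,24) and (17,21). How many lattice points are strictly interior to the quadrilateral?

1597

The shoelace formula gives twice the area as |((-10)·(-35) − (-16)·(-39)) + ((-16)·24 − (-30)·(-35)) + ((-30)·21 − 17·24) + (17·(-39) − (-10)·21)| = 3199, so the area is 1599.5.
Summing gcd(|Δx|,|Δy|) over the edges gives the boundary count: gcd(6,4) + gcd(14,59) + gcd(47,3) + gcd(27,60) = 2+1+1+3 = 7.
By Pick's theorem A = I + B/2 − 1, so I = 1599.5 − 7/2 + 1 = 1597.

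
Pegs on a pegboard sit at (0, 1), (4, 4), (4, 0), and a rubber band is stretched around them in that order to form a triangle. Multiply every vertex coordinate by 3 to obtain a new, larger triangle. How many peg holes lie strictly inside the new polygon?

By the shoelace formula, twice the signed area is |[0·4 − 4·1] + [4·0 − 4·4] + [4·1 − 0·0]| = 16, so the area is 8.
The number of boundary lattice points is Σ gcd(|Δx|,|Δy|) = gcd(4,3) + gcd(0,4) + gcd(4,1) = 1+4+1 = 6.
Scaling by 3 multiplies the area by 3² = 9 (so the new area is 72) and multiplies the boundary lattice-point count by 3, giving 18.
By Pick's theorem, the interior count of the dilated polygon is 72 − 18/2 + 1 = 64.

64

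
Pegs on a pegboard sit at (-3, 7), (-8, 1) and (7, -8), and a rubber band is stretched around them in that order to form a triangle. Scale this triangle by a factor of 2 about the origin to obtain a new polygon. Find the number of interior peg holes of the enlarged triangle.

Using the shoelace formula, 2A = |[(-3)·1 − (-8)·7] + [(-8)·(-8) − 7·1] + [7·7 − (-3)·(-8)]| = 135, so the area is 67.5.
Summing gcd(|Δx|,|Δy|) over the edges gives the boundary count: gcd(5,6) + gcd(15,9) + gcd(10,15) = 1+3+5 = 9.
Scaling by 2 multiplies the area by 2² = 4 (so the new area is 270) and multiplies the boundary lattice-point count by 2, giving 18.
By Pick's theorem, the interior count of the dilated polygon is 270 − 18/2 + 1 = 262.

262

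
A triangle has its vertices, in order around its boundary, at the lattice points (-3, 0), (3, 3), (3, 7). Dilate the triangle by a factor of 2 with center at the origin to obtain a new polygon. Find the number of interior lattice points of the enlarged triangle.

41

Using the shoelace formula, 2A = |[(-3)·3 − 3·0] + [3·7 − 3·3] + [3·0 − (-3)·7]| = 24, so the area is 12.
The number of boundary lattice points is Σ gcd(|Δx|,|Δy|) = gcd(6,3) + gcd(0,4) + gcd(6,7) = 3+4+1 = 8.
Scaling by 2 multiplies the area by 2² = 4 (so the new area is 48) and multiplies the boundary lattice-point count by 2, giving 16.
By Pick's theorem, the interior count of the dilated polygon is 48 − 16/2 + 1 = 41.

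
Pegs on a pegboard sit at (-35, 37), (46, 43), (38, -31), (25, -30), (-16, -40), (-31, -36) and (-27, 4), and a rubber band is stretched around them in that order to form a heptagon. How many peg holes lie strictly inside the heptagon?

Using the shoelace formula, 2A = |[(-35)·43 − 46·37] + [46·(-31) − 38·43] + [38·(-30) − 25·(-31)] + [25·(-40) − (-16)·(-30)] + [(-16)·(-36) − (-31)·(-40)] + [(-31)·4 − (-27)·(-36)] + [(-27)·37 − (-35)·4]| = 10731, so the area is 10731/2.
Along each edge there are gcd(|Δx|,|Δy|)+1 lattice points, so counting each shared vertex once the boundary has gcd(81,6) + gcd(8,74) + gcd(13,1) + gcd(41,10) + gcd(15,4) + gcd(4,40) + gcd(8,33) = 3+2+1+1+1+4+1 = 13.
Pick's theorem gives I = A − B/2 + 1 = 10731/2 − 13/2 + 1 = 5360.

5360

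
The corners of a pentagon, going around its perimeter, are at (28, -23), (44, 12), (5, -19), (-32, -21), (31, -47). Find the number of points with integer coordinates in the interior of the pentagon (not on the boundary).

By the shoelace formula, twice the signed area is |[28·12 − 44·(-23)] + [44·(-19) − 5·12] + [5·(-21) − (-32)·(-19)] + [(-32)·(-47) − 31·(-21)] + [31·(-23) − 28·(-47)]| = 2497, so the area is 2497/2.
Along each edge there are gcd(|Δx|,|Δy|)+1 lattice points, so counting each shared vertex once the boundary has gcd(16,35) + gcd(39,31) + gcd(37,2) + gcd(63,26) + gcd(3,24) = 1+1+1+1+3 = 7.
Pick's theorem gives I = A − B/2 + 1 = 2497/2 − 7/2 + 1 = 1246.

1246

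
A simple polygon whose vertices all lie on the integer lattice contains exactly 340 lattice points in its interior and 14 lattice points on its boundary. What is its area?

346

Pick's theorem states A = I + B/2 − 1, so A = 340 + 14/2 − 1 = 346.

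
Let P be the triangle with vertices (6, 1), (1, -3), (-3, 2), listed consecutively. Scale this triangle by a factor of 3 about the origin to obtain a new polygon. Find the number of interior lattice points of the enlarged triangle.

The shoelace formula gives twice the area as |[6·(-3) − 1·1] + [1·2 − (-3)·(-3)] + [(-3)·1 − 6·2]| = 41, so the area is 20.5.
The number of boundary lattice points is Σ gcd(|Δx|,|Δy|) = gcd(5,4) + gcd(4,5) + gcd(9,1) = 1+1+1 = 3.
Scaling by 3 multiplies the area by 3² = 9 (so the new area is 369/2) and multiplies the boundary lattice-point count by 3, giving 9.
By Pick's theorem, the interior count of the dilated polygon is 369/2 − 9/2 + 1 = 181.

181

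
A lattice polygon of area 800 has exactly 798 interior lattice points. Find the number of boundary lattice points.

6

Pick's theorem gives A = I + B/2 − 1, so B = 2(A − I + 1) = 2(800 − 798 + 1) = 6.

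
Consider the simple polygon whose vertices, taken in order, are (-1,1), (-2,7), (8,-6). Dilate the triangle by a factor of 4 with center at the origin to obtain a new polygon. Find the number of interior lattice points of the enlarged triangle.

371

The shoelace formula gives twice the area as |[(-1)·7 − (-2)·1] + [(-2)·(-6) − 8·7] + [8·1 − (-1)·(-6)]| = 47, so the area is 23.5.
Along each edge there are gcd(|Δx|,|Δy|)+1 lattice points, so counting each shared vertex once the boundary has gcd(1,6) + gcd(10,13) + gcd(9,7) = 1+1+1 = 3.
Scaling by 4 multiplies the area by 4² = 16 (so the new area is 376) and multiplies the boundary lattice-point count by 4, giving 12.
By Pick's theorem, the interior count of the dilated polygon is 376 − 12/2 + 1 = 371.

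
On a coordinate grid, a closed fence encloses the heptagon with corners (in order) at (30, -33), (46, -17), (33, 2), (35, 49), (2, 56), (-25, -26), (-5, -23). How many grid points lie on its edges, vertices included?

Summing gcd(|Δx|,|Δy|) over the edges gives the boundary count: gcd(16,16) + gcd(13,19) + gcd(2,47) + gcd(33,7) + gcd(27,82) + gcd(20,3) + gcd(35,10) = 16+1+1+1+1+1+5 = 26.

26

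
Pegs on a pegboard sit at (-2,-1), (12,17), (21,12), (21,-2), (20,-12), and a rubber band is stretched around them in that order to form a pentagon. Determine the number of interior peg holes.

Using the shoelace formula, 2A = |((-2)·17 − 12·(-1)) + (12·12 − 21·17) + (21·(-2) − 21·12) + (21·(-12) − 20·(-2)) + (20·(-1) − (-2)·(-12))| = 785, so the area is 785/2.
The number of boundary lattice points is Σ gcd(|Δx|,|Δy|) = gcd(14,18) + gcd(9,5) + gcd(0,14) + gcd(1,10) + gcd(22,11) = 2+1+14+1+11 = 29.
By Pick's theorem A = I + B/2 − 1, so I = 785/2 − 29/2 + 1 = 379.

379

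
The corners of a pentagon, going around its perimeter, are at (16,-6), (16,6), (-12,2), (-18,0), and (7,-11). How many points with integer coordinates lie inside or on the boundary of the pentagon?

The shoelace formula gives twice the area as |[16·6 − 16·(-6)] + [16·2 − (-12)·6] + [(-12)·0 − (-18)·2] + [(-18)·(-11) − 7·0] + [7·(-6) − 16·(-11)]| = 664, so the area is 332.
Along each edge there are gcd(|Δx|,|Δy|)+1 lattice points, so counting each shared vertex once the boundary has gcd(0,12) + gcd(28,4) + gcd(6,2) + gcd(25,11) + gcd(9,5) = 12+4+2+1+1 = 20.
Pick's theorem gives I = A − B/2 + 1 = 332 − 20/2 + 1 = 323, so the closed region contains I + B = 323 + 20 = 343 lattice points.

343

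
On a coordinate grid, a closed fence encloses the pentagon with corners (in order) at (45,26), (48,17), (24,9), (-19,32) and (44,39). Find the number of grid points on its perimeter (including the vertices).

The number of boundary lattice points is Σ gcd(|Δx|,|Δy|) = gcd(3,9) + gcd(24,8) + gcd(43,23) + gcd(63,7) + gcd(1,13) = 3+8+1+7+1 = 20.

20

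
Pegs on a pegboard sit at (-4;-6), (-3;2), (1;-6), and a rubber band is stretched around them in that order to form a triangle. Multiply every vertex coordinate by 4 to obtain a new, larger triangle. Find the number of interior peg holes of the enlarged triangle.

Using the shoelace formula, 2A = |((-4)·2 − (-3)·(-6)) + ((-3)·(-6) − 1·2) + (1·(-6) − (-4)·(-6))| = 40, so the area is 20.
Along each edge there are gcd(|Δx|,|Δy|)+1 lattice points, so counting each shared vertex once the boundary has gcd(1,8) + gcd(4,8) + gcd(5,0) = 1+4+5 = 10.
Scaling by 4 multiplies the area by 4² = 16 (so the new area is 320) and multiplies the boundary lattice-point count by 4, giving 40.
By Pick's theorem, the interior count of the dilated polygon is 320 − 40/2 + 1 = 301.

301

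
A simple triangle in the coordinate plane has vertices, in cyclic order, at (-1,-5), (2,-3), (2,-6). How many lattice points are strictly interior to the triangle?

3

By the shoelace formula, twice the signed area is |((-1)·(-3) − 2·(-5)) + (2·(-6) − 2·(-3)) + (2·(-5) − (-1)·(-6))| = 9, so the area is 9/2.
The number of boundary lattice points is Σ gcd(|Δx|,|Δy|) = gcd(3,2) + gcd(0,3) + gcd(3,1) = 1+3+1 = 5.
Pick's theorem gives I = A − B/2 + 1 = 9/2 − 5/2 + 1 = 3.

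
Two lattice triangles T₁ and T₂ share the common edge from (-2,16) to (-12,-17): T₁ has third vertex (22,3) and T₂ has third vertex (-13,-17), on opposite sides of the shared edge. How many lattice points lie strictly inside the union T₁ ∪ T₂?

471

The union is the simple quadrilateral with vertices (-2,16), (22,3), (-12,-17), (-13,-17) in order.
Using the shoelace formula, 2A = |[(-2)·3 − 22·16] + [22·(-17) − (-12)·3] + [(-12)·(-17) − (-13)·(-17)] + [(-13)·16 − (-2)·(-17)]| = 955, so the area is 955/2.
Along each edge there are gcd(|Δx|,|Δy|)+1 lattice points, so counting each shared vertex once the boundary has gcd(24,13) + gcd(34,20) + gcd(1,0) + gcd(11,33) = 1+2+1+11 = 15.
By Pick's theorem I = A − B/2 + 1 = 955/2 − 15/2 + 1 = 471.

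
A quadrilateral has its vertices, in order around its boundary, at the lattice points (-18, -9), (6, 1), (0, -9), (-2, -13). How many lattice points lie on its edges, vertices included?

Summing gcd(|Δx|,|Δy|) over the edges gives the boundary count: gcd(24,10) + gcd(6,10) + gcd(2,4) + gcd(16,4) = 2+2+2+4 = 10.

10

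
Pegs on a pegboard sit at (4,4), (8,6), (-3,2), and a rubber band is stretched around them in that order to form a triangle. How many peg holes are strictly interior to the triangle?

By the shoelace formula, twice the signed area is |[4·6 − 8·4] + [8·2 − (-3)·6] + [(-3)·4 − 4·2]| = 6, so the area is 3.
Along each edge there are gcd(|Δx|,|Δy|)+1 lattice points, so counting each shared vertex once the boundary has gcd(4,2) + gcd(11,4) + gcd(7,2) = 2+1+1 = 4.
By Pick's theorem A = I + B/2 − 1, so I = 3 − 4/2 + 1 = 2.

2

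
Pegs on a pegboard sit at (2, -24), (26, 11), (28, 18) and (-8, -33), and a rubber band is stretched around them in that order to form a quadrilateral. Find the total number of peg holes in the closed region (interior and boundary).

By the shoelace formula, twice the signed area is |(2·11 − 26·(-24)) + (26·18 − 28·11) + (28·(-33) − (-8)·18) + ((-8)·(-24) − 2·(-33))| = 284, so the area is 142.
Along each edge there are gcd(|Δx|,|Δy|)+1 lattice points, so counting each shared vertex once the boundary has gcd(24,35) + gcd(2,7) + gcd(36,51) + gcd(10,9) = 1+1+3+1 = 6.
Pick's theorem gives I = A − B/2 + 1 = 142 − 6/2 + 1 = 140, so the closed region contains I + B = 140 + 6 = 146 lattice points.

146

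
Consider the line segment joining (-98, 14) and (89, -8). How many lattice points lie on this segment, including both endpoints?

12

The number of lattice points on a segment between lattice points is gcd(|Δx|,|Δy|) + 1 = gcd(187,22) + 1 = 11 + 1 = 12.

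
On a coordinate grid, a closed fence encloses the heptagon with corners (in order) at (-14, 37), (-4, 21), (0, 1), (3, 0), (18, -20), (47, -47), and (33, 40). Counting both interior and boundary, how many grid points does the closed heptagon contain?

By the shoelace formula, twice the signed area is |[(-14)·21 − (-4)·37] + [(-4)·1 − 0·21] + [0·0 − 3·1] + [3·(-20) − 18·0] + [18·(-47) − 47·(-20)] + [47·40 − 33·(-47)] + [33·37 − (-14)·40]| = 5093, so the area is 2546.5.
The number of boundary lattice points is Σ gcd(|Δx|,|Δy|) = gcd(10,16) + gcd(4,20) + gcd(3,1) + gcd(15,20) + gcd(29,27) + gcd(14,87) + gcd(47,3) = 2+4+1+5+1+1+1 = 15.
Pick's theorem gives I = A − B/2 + 1 = 2546.5 − 15/2 + 1 = 2540, so the closed region contains I + B = 2540 + 15 = 2555 lattice points.

2555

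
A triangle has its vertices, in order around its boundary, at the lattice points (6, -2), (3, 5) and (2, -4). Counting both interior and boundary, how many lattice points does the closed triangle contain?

20

By the shoelace formula, twice the signed area is |[6·5 − 3·(-2)] + [3·(-4) − 2·5] + [2·(-2) − 6·(-4)]| = 34, so the area is 17.
Along each edge there are gcd(|Δx|,|Δy|)+1 lattice points, so counting each shared vertex once the boundary has gcd(3,7) + gcd(1,9) + gcd(4,2) = 1+1+2 = 4.
Pick's theorem gives I = A − B/2 + 1 = 17 − 4/2 + 1 = 16, so the closed region contains I + B = 16 + 4 = 20 lattice points.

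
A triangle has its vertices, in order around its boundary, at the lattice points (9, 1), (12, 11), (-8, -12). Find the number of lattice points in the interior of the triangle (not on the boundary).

65

The shoelace formula gives twice the area as |(9·11 − 12·1) + (12·(-12) − (-8)·11) + ((-8)·1 − 9·(-12))| = 131, so the area is 65.5.
Summing gcd(|Δx|,|Δy|) over the edges gives the boundary count: gcd(3,10) + gcd(20,23) + gcd(17,13) = 1+1+1 = 3.
Pick's theorem gives I = A − B/2 + 1 = 65.5 − 3/2 + 1 = 65.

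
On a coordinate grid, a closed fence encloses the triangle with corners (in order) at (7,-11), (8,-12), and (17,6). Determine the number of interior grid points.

The shoelace formula gives twice the area as |(7·(-12) − 8·(-11)) + (8·6 − 17·(-12)) + (17·(-11) − 7·6)| = 27, so the area is 27/2.
The number of boundary lattice points is Σ gcd(|Δx|,|Δy|) = gcd(1,1) + gcd(9,18) + gcd(10,17) = 1+9+1 = 11.
By Pick's theorem A = I + B/2 − 1, so I = 27/2 − 11/2 + 1 = 9.

9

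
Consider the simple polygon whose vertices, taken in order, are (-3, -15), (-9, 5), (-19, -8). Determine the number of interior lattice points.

138

Using the shoelace formula, 2A = |[(-3)·5 − (-9)·(-15)] + [(-9)·(-8) − (-19)·5] + [(-19)·(-15) − (-3)·(-8)]| = 278, so the area is 139.
Summing gcd(|Δx|,|Δy|) over the edges gives the boundary count: gcd(6,20) + gcd(10,13) + gcd(16,7) = 2+1+1 = 4.
By Pick's theorem A = I + B/2 − 1, so I = 139 − 4/2 + 1 = 138.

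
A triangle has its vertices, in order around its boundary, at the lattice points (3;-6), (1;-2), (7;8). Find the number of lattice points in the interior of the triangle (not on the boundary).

20

By the shoelace formula, twice the signed area is |[3·(-2) − 1·(-6)] + [1·8 − 7·(-2)] + [7·(-6) − 3·8]| = 44, so the area is 22.
The number of boundary lattice points is Σ gcd(|Δx|,|Δy|) = gcd(2,4) + gcd(6,10) + gcd(4,14) = 2+2+2 = 6.
Pick's theorem gives I = A − B/2 + 1 = 22 − 6/2 + 1 = 20.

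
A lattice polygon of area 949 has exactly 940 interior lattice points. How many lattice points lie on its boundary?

20

Pick's theorem gives A = I + B/2 − 1, so B = 2(A − I + 1) = 2(949 − 940 + 1) = 20.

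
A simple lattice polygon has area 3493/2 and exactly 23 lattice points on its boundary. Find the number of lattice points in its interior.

From Pick's theorem, I = A − B/2 + 1 = 3493/2 − 23/2 + 1 = 1736.

1736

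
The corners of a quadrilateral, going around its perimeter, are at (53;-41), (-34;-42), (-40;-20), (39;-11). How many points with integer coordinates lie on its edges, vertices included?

Summing gcd(|Δx|,|Δy|) over the edges gives the boundary count: gcd(87,1) + gcd(6,22) + gcd(79,9) + gcd(14,30) = 1+2+1+2 = 6.

6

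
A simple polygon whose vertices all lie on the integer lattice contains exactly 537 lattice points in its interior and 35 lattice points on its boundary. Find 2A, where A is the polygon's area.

1107

By Pick's theorem, A = I + B/2 − 1 = 537 + 35/2 − 1 = 1107/2.
Hence 2A = 1107.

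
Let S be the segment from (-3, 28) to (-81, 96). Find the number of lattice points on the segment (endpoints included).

3

The number of lattice points on a segment between lattice points is gcd(|Δx|,|Δy|) + 1 = gcd(78,68) + 1 = 2 + 1 = 3.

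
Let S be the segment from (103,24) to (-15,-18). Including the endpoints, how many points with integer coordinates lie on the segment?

The number of lattice points on a segment between lattice points is gcd(|Δx|,|Δy|) + 1 = gcd(118,42) + 1 = 2 + 1 = 3.

3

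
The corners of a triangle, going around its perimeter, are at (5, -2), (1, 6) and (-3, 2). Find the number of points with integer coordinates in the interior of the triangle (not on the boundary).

19

Using the shoelace formula, 2A = |[5·6 − 1·(-2)] + [1·2 − (-3)·6] + [(-3)·(-2) − 5·2]| = 48, so the area is 24.
Summing gcd(|Δx|,|Δy|) over the edges gives the boundary count: gcd(4,8) + gcd(4,4) + gcd(8,4) = 4+4+4 = 12.
By Pick's theorem A = I + B/2 − 1, so I = 24 − 12/2 + 1 = 19.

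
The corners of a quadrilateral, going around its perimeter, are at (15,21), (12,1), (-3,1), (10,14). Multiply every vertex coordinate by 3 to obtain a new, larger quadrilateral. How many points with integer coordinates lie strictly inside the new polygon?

1189

The shoelace formula gives twice the area as |[15·1 − 12·21] + [12·1 − (-3)·1] + [(-3)·14 − 10·1] + [10·21 − 15·14]| = 274, so the area is 137.
Summing gcd(|Δx|,|Δy|) over the edges gives the boundary count: gcd(3,20) + gcd(15,0) + gcd(13,13) + gcd(5,7) = 1+15+13+1 = 30.
Scaling by 3 multiplies the area by 3² = 9 (so the new area is 1233) and multiplies the boundary lattice-point count by 3, giving 90.
By Pick's theorem, the interior count of the dilated polygon is 1233 − 90/2 + 1 = 1189.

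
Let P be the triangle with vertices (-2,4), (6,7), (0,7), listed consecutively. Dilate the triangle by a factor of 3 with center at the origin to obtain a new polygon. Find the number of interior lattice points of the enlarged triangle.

By the shoelace formula, twice the signed area is |((-2)·7 − 6·4) + (6·7 − 0·7) + (0·4 − (-2)·7)| = 18, so the area is 9.
Along each edge there are gcd(|Δx|,|Δy|)+1 lattice points, so counting each shared vertex once the boundary has gcd(8,3) + gcd(6,0) + gcd(2,3) = 1+6+1 = 8.
Scaling by 3 multiplies the area by 3² = 9 (so the new area is 81) and multiplies the boundary lattice-point count by 3, giving 24.
By Pick's theorem, the interior count of the dilated polygon is 81 − 24/2 + 1 = 70.

70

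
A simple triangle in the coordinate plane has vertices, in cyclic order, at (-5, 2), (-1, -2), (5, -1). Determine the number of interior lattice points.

12

By the shoelace formula, twice the signed area is |((-5)·(-2) − (-1)·2) + ((-1)·(-1) − 5·(-2)) + (5·2 − (-5)·(-1))| = 28, so the area is 14.
Summing gcd(|Δx|,|Δy|) over the edges gives the boundary count: gcd(4,4) + gcd(6,1) + gcd(10,3) = 4+1+1 = 6.
By Pick's theorem A = I + B/2 − 1, so I = 14 − 6/2 + 1 = 12.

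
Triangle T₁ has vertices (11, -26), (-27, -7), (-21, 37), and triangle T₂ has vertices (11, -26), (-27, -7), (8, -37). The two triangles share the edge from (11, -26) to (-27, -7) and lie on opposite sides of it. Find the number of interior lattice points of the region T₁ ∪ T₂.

1127

The union is the simple quadrilateral with vertices (11, -26), (-21, 37), (-27, -7), (8, -37) in order.
By the shoelace formula, twice the signed area is |(11·37 − (-21)·(-26)) + ((-21)·(-7) − (-27)·37) + ((-27)·(-37) − 8·(-7)) + (8·(-26) − 11·(-37))| = 2261, so the area is 2261/2.
The number of boundary lattice points is Σ gcd(|Δx|,|Δy|) = gcd(32,63) + gcd(6,44) + gcd(35,30) + gcd(3,11) = 1+2+5+1 = 9.
By Pick's theorem I = A − B/2 + 1 = 2261/2 − 9/2 + 1 = 1127.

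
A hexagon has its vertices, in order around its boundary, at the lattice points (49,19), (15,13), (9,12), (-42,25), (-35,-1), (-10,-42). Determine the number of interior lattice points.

The shoelace formula gives twice the area as |(49·13 − 15·19) + (15·12 − 9·13) + (9·25 − (-42)·12) + ((-42)·(-1) − (-35)·25) + ((-35)·(-42) − (-10)·(-1)) + ((-10)·19 − 49·(-42))| = 5389, so the area is 2694.5.
Along each edge there are gcd(|Δx|,|Δy|)+1 lattice points, so counting each shared vertex once the boundary has gcd(34,6) + gcd(6,1) + gcd(51,13) + gcd(7,26) + gcd(25,41) + gcd(59,61) = 2+1+1+1+1+1 = 7.
Pick's theorem gives I = A − B/2 + 1 = 2694.5 − 7/2 + 1 = 2692.

2692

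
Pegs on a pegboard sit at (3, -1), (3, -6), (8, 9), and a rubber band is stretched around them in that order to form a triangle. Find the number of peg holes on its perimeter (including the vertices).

15

The number of boundary lattice points is Σ gcd(|Δx|,|Δy|) = gcd(0,5) + gcd(5,15) + gcd(5,10) = 5+5+5 = 15.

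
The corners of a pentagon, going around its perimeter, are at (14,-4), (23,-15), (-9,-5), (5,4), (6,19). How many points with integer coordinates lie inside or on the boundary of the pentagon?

303

The shoelace formula gives twice the area as |(14·(-15) − 23·(-4)) + (23·(-5) − (-9)·(-15)) + ((-9)·4 − 5·(-5)) + (5·19 − 6·4) + (6·(-4) − 14·19)| = 598, so the area is 299.
The number of boundary lattice points is Σ gcd(|Δx|,|Δy|) = gcd(9,11) + gcd(32,10) + gcd(14,9) + gcd(1,15) + gcd(8,23) = 1+2+1+1+1 = 6.
Pick's theorem gives I = A − B/2 + 1 = 299 − 6/2 + 1 = 297, so the closed region contains I + B = 297 + 6 = 303 lattice points.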